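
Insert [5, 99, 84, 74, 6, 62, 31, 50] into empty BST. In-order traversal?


Insert 5: root
Insert 99: R from 5
Insert 84: R from 5 -> L from 99
Insert 74: R from 5 -> L from 99 -> L from 84
Insert 6: R from 5 -> L from 99 -> L from 84 -> L from 74
Insert 62: R from 5 -> L from 99 -> L from 84 -> L from 74 -> R from 6
Insert 31: R from 5 -> L from 99 -> L from 84 -> L from 74 -> R from 6 -> L from 62
Insert 50: R from 5 -> L from 99 -> L from 84 -> L from 74 -> R from 6 -> L from 62 -> R from 31

In-order: [5, 6, 31, 50, 62, 74, 84, 99]


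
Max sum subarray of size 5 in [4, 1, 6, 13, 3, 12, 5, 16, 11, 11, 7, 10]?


[0:5]: 27
[1:6]: 35
[2:7]: 39
[3:8]: 49
[4:9]: 47
[5:10]: 55
[6:11]: 50
[7:12]: 55

Max: 55 at [5:10]


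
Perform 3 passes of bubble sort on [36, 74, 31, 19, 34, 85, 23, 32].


Initial: [36, 74, 31, 19, 34, 85, 23, 32]
Pass 1: [36, 31, 19, 34, 74, 23, 32, 85] (5 swaps)
Pass 2: [31, 19, 34, 36, 23, 32, 74, 85] (5 swaps)
Pass 3: [19, 31, 34, 23, 32, 36, 74, 85] (3 swaps)

After 3 passes: [19, 31, 34, 23, 32, 36, 74, 85]


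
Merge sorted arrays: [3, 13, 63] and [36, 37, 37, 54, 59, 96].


Take 3 from A
Take 13 from A
Take 36 from B
Take 37 from B
Take 37 from B
Take 54 from B
Take 59 from B
Take 63 from A

Merged: [3, 13, 36, 37, 37, 54, 59, 63, 96]


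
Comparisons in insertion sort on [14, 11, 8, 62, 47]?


Algorithm: insertion sort
Input: [14, 11, 8, 62, 47]
Sorted: [8, 11, 14, 47, 62]

6


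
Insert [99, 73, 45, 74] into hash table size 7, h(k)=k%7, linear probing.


Insert 99: h=1 -> slot 1
Insert 73: h=3 -> slot 3
Insert 45: h=3, 1 probes -> slot 4
Insert 74: h=4, 1 probes -> slot 5

Table: [None, 99, None, 73, 45, 74, None]


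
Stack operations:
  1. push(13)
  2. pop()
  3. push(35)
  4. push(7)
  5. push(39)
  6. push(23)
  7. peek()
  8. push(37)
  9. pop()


push(13) -> [13]
pop()->13, []
push(35) -> [35]
push(7) -> [35, 7]
push(39) -> [35, 7, 39]
push(23) -> [35, 7, 39, 23]
peek()->23
push(37) -> [35, 7, 39, 23, 37]
pop()->37, [35, 7, 39, 23]

Final stack: [35, 7, 39, 23]


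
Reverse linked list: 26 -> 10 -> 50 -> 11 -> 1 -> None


Step 1: curr=26, set curr.next=prev(None) | reversed so far: 26
Step 2: curr=10, set curr.next=prev(26) | reversed so far: 10 -> 26
Step 3: curr=50, set curr.next=prev(10) | reversed so far: 50 -> 10 -> 26
Step 4: curr=11, set curr.next=prev(50) | reversed so far: 11 -> 50 -> 10 -> 26
Step 5: curr=1, set curr.next=prev(11) | reversed so far: 1 -> 11 -> 50 -> 10 -> 26

1 -> 11 -> 50 -> 10 -> 26 -> None


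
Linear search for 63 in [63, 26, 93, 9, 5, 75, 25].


i=0: 63==63 found!

Found at 0, 1 comps


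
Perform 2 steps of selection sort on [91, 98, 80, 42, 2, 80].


Initial: [91, 98, 80, 42, 2, 80]
Step 1: min=2 at 4
  Swap: [2, 98, 80, 42, 91, 80]
Step 2: min=42 at 3
  Swap: [2, 42, 80, 98, 91, 80]

After 2 steps: [2, 42, 80, 98, 91, 80]


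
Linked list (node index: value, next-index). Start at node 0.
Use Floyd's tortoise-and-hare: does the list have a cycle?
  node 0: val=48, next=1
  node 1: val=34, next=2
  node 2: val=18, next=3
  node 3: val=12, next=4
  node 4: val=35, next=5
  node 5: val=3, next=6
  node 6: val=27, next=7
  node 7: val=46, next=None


Floyd's tortoise (slow, +1) and hare (fast, +2):
  init: slow=0, fast=0
  step 1: slow=1, fast=2
  step 2: slow=2, fast=4
  step 3: slow=3, fast=6
  step 4: fast 6->7->None, no cycle

Cycle: no


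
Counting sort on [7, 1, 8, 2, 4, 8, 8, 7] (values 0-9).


Input: [7, 1, 8, 2, 4, 8, 8, 7]
Counts: [0, 1, 1, 0, 1, 0, 0, 2, 3, 0]

Sorted: [1, 2, 4, 7, 7, 8, 8, 8]


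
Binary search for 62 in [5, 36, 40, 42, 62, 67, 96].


Step 1: lo=0, hi=6, mid=3, val=42
Step 2: lo=4, hi=6, mid=5, val=67
Step 3: lo=4, hi=4, mid=4, val=62

Found at index 4


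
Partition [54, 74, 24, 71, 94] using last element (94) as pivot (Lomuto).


Pivot: 94
  54 <= 94: advance i (no swap)
  74 <= 94: advance i (no swap)
  24 <= 94: advance i (no swap)
  71 <= 94: advance i (no swap)
Place pivot at 4: [54, 74, 24, 71, 94]

Partitioned: [54, 74, 24, 71, 94]


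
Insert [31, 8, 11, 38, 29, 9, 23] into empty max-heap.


Insert 31: [31]
Insert 8: [31, 8]
Insert 11: [31, 8, 11]
Insert 38: [38, 31, 11, 8]
Insert 29: [38, 31, 11, 8, 29]
Insert 9: [38, 31, 11, 8, 29, 9]
Insert 23: [38, 31, 23, 8, 29, 9, 11]

Final heap: [38, 31, 23, 8, 29, 9, 11]


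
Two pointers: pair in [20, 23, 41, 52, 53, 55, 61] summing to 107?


lo=0(20)+hi=6(61)=81
lo=1(23)+hi=6(61)=84
lo=2(41)+hi=6(61)=102
lo=3(52)+hi=6(61)=113
lo=3(52)+hi=5(55)=107

Yes: 52+55=107


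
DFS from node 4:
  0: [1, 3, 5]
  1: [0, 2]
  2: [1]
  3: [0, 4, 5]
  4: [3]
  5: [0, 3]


Visit 4, push [3]
Visit 3, push [5, 0]
Visit 0, push [5, 1]
Visit 1, push [2]
Visit 2, push []
Visit 5, push []

DFS order: [4, 3, 0, 1, 2, 5]


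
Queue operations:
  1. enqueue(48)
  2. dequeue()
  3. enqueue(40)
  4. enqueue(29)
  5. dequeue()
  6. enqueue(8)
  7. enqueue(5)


enqueue(48) -> [48]
dequeue()->48, []
enqueue(40) -> [40]
enqueue(29) -> [40, 29]
dequeue()->40, [29]
enqueue(8) -> [29, 8]
enqueue(5) -> [29, 8, 5]

Final queue: [29, 8, 5]


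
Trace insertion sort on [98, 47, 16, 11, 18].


Initial: [98, 47, 16, 11, 18]
Insert 47: [47, 98, 16, 11, 18]
Insert 16: [16, 47, 98, 11, 18]
Insert 11: [11, 16, 47, 98, 18]
Insert 18: [11, 16, 18, 47, 98]

Sorted: [11, 16, 18, 47, 98]


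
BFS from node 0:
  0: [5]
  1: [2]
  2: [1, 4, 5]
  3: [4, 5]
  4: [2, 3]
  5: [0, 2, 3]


Visit 0, enqueue [5]
Visit 5, enqueue [2, 3]
Visit 2, enqueue [1, 4]
Visit 3, enqueue []
Visit 1, enqueue []
Visit 4, enqueue []

BFS order: [0, 5, 2, 3, 1, 4]


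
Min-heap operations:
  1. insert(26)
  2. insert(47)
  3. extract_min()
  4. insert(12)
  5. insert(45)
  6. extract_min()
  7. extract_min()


insert(26) -> [26]
insert(47) -> [26, 47]
extract_min()->26, [47]
insert(12) -> [12, 47]
insert(45) -> [12, 47, 45]
extract_min()->12, [45, 47]
extract_min()->45, [47]

Final heap: [47]


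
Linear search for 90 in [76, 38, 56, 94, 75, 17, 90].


i=0: 76!=90
i=1: 38!=90
i=2: 56!=90
i=3: 94!=90
i=4: 75!=90
i=5: 17!=90
i=6: 90==90 found!

Found at 6, 7 comps


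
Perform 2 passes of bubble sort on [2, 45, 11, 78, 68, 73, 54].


Initial: [2, 45, 11, 78, 68, 73, 54]
Pass 1: [2, 11, 45, 68, 73, 54, 78] (4 swaps)
Pass 2: [2, 11, 45, 68, 54, 73, 78] (1 swaps)

After 2 passes: [2, 11, 45, 68, 54, 73, 78]


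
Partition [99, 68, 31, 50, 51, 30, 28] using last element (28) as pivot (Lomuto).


Pivot: 28
Place pivot at 0: [28, 68, 31, 50, 51, 30, 99]

Partitioned: [28, 68, 31, 50, 51, 30, 99]


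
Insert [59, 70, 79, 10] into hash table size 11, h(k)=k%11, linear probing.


Insert 59: h=4 -> slot 4
Insert 70: h=4, 1 probes -> slot 5
Insert 79: h=2 -> slot 2
Insert 10: h=10 -> slot 10

Table: [None, None, 79, None, 59, 70, None, None, None, None, 10]


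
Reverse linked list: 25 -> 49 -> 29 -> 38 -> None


Step 1: curr=25, set curr.next=prev(None) | reversed so far: 25
Step 2: curr=49, set curr.next=prev(25) | reversed so far: 49 -> 25
Step 3: curr=29, set curr.next=prev(49) | reversed so far: 29 -> 49 -> 25
Step 4: curr=38, set curr.next=prev(29) | reversed so far: 38 -> 29 -> 49 -> 25

38 -> 29 -> 49 -> 25 -> None


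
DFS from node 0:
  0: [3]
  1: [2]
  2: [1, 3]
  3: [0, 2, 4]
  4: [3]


Visit 0, push [3]
Visit 3, push [4, 2]
Visit 2, push [1]
Visit 1, push []
Visit 4, push []

DFS order: [0, 3, 2, 1, 4]


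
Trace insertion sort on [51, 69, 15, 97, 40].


Initial: [51, 69, 15, 97, 40]
Insert 69: [51, 69, 15, 97, 40]
Insert 15: [15, 51, 69, 97, 40]
Insert 97: [15, 51, 69, 97, 40]
Insert 40: [15, 40, 51, 69, 97]

Sorted: [15, 40, 51, 69, 97]


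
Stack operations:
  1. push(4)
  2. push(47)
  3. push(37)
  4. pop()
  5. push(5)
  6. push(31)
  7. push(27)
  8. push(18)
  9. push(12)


push(4) -> [4]
push(47) -> [4, 47]
push(37) -> [4, 47, 37]
pop()->37, [4, 47]
push(5) -> [4, 47, 5]
push(31) -> [4, 47, 5, 31]
push(27) -> [4, 47, 5, 31, 27]
push(18) -> [4, 47, 5, 31, 27, 18]
push(12) -> [4, 47, 5, 31, 27, 18, 12]

Final stack: [4, 47, 5, 31, 27, 18, 12]


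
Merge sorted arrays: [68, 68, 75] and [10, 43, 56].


Take 10 from B
Take 43 from B
Take 56 from B

Merged: [10, 43, 56, 68, 68, 75]


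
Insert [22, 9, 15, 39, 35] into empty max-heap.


Insert 22: [22]
Insert 9: [22, 9]
Insert 15: [22, 9, 15]
Insert 39: [39, 22, 15, 9]
Insert 35: [39, 35, 15, 9, 22]

Final heap: [39, 35, 15, 9, 22]


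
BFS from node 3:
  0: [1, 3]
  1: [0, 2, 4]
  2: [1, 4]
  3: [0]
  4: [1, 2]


Visit 3, enqueue [0]
Visit 0, enqueue [1]
Visit 1, enqueue [2, 4]
Visit 2, enqueue []
Visit 4, enqueue []

BFS order: [3, 0, 1, 2, 4]


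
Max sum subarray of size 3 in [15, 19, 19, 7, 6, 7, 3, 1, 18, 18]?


[0:3]: 53
[1:4]: 45
[2:5]: 32
[3:6]: 20
[4:7]: 16
[5:8]: 11
[6:9]: 22
[7:10]: 37

Max: 53 at [0:3]


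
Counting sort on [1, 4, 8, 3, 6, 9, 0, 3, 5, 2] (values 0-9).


Input: [1, 4, 8, 3, 6, 9, 0, 3, 5, 2]
Counts: [1, 1, 1, 2, 1, 1, 1, 0, 1, 1]

Sorted: [0, 1, 2, 3, 3, 4, 5, 6, 8, 9]


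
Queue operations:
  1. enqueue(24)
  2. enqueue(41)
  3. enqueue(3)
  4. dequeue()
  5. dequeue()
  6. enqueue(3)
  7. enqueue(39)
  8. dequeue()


enqueue(24) -> [24]
enqueue(41) -> [24, 41]
enqueue(3) -> [24, 41, 3]
dequeue()->24, [41, 3]
dequeue()->41, [3]
enqueue(3) -> [3, 3]
enqueue(39) -> [3, 3, 39]
dequeue()->3, [3, 39]

Final queue: [3, 39]


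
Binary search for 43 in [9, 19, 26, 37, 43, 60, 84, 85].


Step 1: lo=0, hi=7, mid=3, val=37
Step 2: lo=4, hi=7, mid=5, val=60
Step 3: lo=4, hi=4, mid=4, val=43

Found at index 4


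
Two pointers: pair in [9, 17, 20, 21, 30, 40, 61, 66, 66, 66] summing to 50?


lo=0(9)+hi=9(66)=75
lo=0(9)+hi=8(66)=75
lo=0(9)+hi=7(66)=75
lo=0(9)+hi=6(61)=70
lo=0(9)+hi=5(40)=49
lo=1(17)+hi=5(40)=57
lo=1(17)+hi=4(30)=47
lo=2(20)+hi=4(30)=50

Yes: 20+30=50


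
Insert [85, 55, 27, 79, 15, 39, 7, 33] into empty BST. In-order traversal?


Insert 85: root
Insert 55: L from 85
Insert 27: L from 85 -> L from 55
Insert 79: L from 85 -> R from 55
Insert 15: L from 85 -> L from 55 -> L from 27
Insert 39: L from 85 -> L from 55 -> R from 27
Insert 7: L from 85 -> L from 55 -> L from 27 -> L from 15
Insert 33: L from 85 -> L from 55 -> R from 27 -> L from 39

In-order: [7, 15, 27, 33, 39, 55, 79, 85]


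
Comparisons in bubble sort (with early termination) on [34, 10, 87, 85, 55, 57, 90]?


Algorithm: bubble sort (with early termination)
Input: [34, 10, 87, 85, 55, 57, 90]
Sorted: [10, 34, 55, 57, 85, 87, 90]

15


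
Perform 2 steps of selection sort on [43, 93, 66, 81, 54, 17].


Initial: [43, 93, 66, 81, 54, 17]
Step 1: min=17 at 5
  Swap: [17, 93, 66, 81, 54, 43]
Step 2: min=43 at 5
  Swap: [17, 43, 66, 81, 54, 93]

After 2 steps: [17, 43, 66, 81, 54, 93]


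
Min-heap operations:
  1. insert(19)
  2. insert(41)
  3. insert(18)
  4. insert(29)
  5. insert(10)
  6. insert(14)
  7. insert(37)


insert(19) -> [19]
insert(41) -> [19, 41]
insert(18) -> [18, 41, 19]
insert(29) -> [18, 29, 19, 41]
insert(10) -> [10, 18, 19, 41, 29]
insert(14) -> [10, 18, 14, 41, 29, 19]
insert(37) -> [10, 18, 14, 41, 29, 19, 37]

Final heap: [10, 18, 14, 41, 29, 19, 37]


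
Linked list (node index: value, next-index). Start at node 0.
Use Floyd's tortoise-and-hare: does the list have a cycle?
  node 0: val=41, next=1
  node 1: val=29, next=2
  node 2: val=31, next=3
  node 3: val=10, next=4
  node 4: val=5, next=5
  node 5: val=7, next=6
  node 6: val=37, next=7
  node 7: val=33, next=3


Floyd's tortoise (slow, +1) and hare (fast, +2):
  init: slow=0, fast=0
  step 1: slow=1, fast=2
  step 2: slow=2, fast=4
  step 3: slow=3, fast=6
  step 4: slow=4, fast=3
  step 5: slow=5, fast=5
  slow == fast at node 5: cycle detected

Cycle: yes


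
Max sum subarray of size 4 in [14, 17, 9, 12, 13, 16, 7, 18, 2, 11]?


[0:4]: 52
[1:5]: 51
[2:6]: 50
[3:7]: 48
[4:8]: 54
[5:9]: 43
[6:10]: 38

Max: 54 at [4:8]


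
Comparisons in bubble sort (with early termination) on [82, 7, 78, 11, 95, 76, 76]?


Algorithm: bubble sort (with early termination)
Input: [82, 7, 78, 11, 95, 76, 76]
Sorted: [7, 11, 76, 76, 78, 82, 95]

18


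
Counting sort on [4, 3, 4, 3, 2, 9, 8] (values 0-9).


Input: [4, 3, 4, 3, 2, 9, 8]
Counts: [0, 0, 1, 2, 2, 0, 0, 0, 1, 1]

Sorted: [2, 3, 3, 4, 4, 8, 9]


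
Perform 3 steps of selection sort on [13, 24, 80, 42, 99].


Initial: [13, 24, 80, 42, 99]
Step 1: min=13 at 0
  Swap: [13, 24, 80, 42, 99]
Step 2: min=24 at 1
  Swap: [13, 24, 80, 42, 99]
Step 3: min=42 at 3
  Swap: [13, 24, 42, 80, 99]

After 3 steps: [13, 24, 42, 80, 99]


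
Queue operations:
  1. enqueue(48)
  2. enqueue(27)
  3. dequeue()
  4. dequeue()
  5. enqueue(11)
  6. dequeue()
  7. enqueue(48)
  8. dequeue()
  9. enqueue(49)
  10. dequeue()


enqueue(48) -> [48]
enqueue(27) -> [48, 27]
dequeue()->48, [27]
dequeue()->27, []
enqueue(11) -> [11]
dequeue()->11, []
enqueue(48) -> [48]
dequeue()->48, []
enqueue(49) -> [49]
dequeue()->49, []

Final queue: []


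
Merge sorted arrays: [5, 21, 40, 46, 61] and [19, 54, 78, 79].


Take 5 from A
Take 19 from B
Take 21 from A
Take 40 from A
Take 46 from A
Take 54 from B
Take 61 from A

Merged: [5, 19, 21, 40, 46, 54, 61, 78, 79]


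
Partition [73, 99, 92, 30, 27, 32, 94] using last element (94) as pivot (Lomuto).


Pivot: 94
  73 <= 94: advance i (no swap)
  92 <= 94: swap -> [73, 92, 99, 30, 27, 32, 94]
  30 <= 94: swap -> [73, 92, 30, 99, 27, 32, 94]
  27 <= 94: swap -> [73, 92, 30, 27, 99, 32, 94]
  32 <= 94: swap -> [73, 92, 30, 27, 32, 99, 94]
Place pivot at 5: [73, 92, 30, 27, 32, 94, 99]

Partitioned: [73, 92, 30, 27, 32, 94, 99]


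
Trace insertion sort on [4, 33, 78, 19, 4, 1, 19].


Initial: [4, 33, 78, 19, 4, 1, 19]
Insert 33: [4, 33, 78, 19, 4, 1, 19]
Insert 78: [4, 33, 78, 19, 4, 1, 19]
Insert 19: [4, 19, 33, 78, 4, 1, 19]
Insert 4: [4, 4, 19, 33, 78, 1, 19]
Insert 1: [1, 4, 4, 19, 33, 78, 19]
Insert 19: [1, 4, 4, 19, 19, 33, 78]

Sorted: [1, 4, 4, 19, 19, 33, 78]


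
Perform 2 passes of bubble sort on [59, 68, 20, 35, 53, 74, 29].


Initial: [59, 68, 20, 35, 53, 74, 29]
Pass 1: [59, 20, 35, 53, 68, 29, 74] (4 swaps)
Pass 2: [20, 35, 53, 59, 29, 68, 74] (4 swaps)

After 2 passes: [20, 35, 53, 59, 29, 68, 74]


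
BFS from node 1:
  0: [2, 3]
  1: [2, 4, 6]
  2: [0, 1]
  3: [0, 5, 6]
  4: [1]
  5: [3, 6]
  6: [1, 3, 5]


Visit 1, enqueue [2, 4, 6]
Visit 2, enqueue [0]
Visit 4, enqueue []
Visit 6, enqueue [3, 5]
Visit 0, enqueue []
Visit 3, enqueue []
Visit 5, enqueue []

BFS order: [1, 2, 4, 6, 0, 3, 5]


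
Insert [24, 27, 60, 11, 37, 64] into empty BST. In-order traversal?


Insert 24: root
Insert 27: R from 24
Insert 60: R from 24 -> R from 27
Insert 11: L from 24
Insert 37: R from 24 -> R from 27 -> L from 60
Insert 64: R from 24 -> R from 27 -> R from 60

In-order: [11, 24, 27, 37, 60, 64]


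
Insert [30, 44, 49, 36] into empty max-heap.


Insert 30: [30]
Insert 44: [44, 30]
Insert 49: [49, 30, 44]
Insert 36: [49, 36, 44, 30]

Final heap: [49, 36, 44, 30]


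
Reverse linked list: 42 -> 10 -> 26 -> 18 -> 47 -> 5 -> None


Step 1: curr=42, set curr.next=prev(None) | reversed so far: 42
Step 2: curr=10, set curr.next=prev(42) | reversed so far: 10 -> 42
Step 3: curr=26, set curr.next=prev(10) | reversed so far: 26 -> 10 -> 42
Step 4: curr=18, set curr.next=prev(26) | reversed so far: 18 -> 26 -> 10 -> 42
Step 5: curr=47, set curr.next=prev(18) | reversed so far: 47 -> 18 -> 26 -> 10 -> 42
Step 6: curr=5, set curr.next=prev(47) | reversed so far: 5 -> 47 -> 18 -> 26 -> 10 -> 42

5 -> 47 -> 18 -> 26 -> 10 -> 42 -> None


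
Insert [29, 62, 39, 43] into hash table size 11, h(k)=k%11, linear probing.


Insert 29: h=7 -> slot 7
Insert 62: h=7, 1 probes -> slot 8
Insert 39: h=6 -> slot 6
Insert 43: h=10 -> slot 10

Table: [None, None, None, None, None, None, 39, 29, 62, None, 43]


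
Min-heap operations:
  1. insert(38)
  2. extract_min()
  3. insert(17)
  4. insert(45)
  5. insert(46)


insert(38) -> [38]
extract_min()->38, []
insert(17) -> [17]
insert(45) -> [17, 45]
insert(46) -> [17, 45, 46]

Final heap: [17, 45, 46]


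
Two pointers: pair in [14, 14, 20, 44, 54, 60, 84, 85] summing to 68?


lo=0(14)+hi=7(85)=99
lo=0(14)+hi=6(84)=98
lo=0(14)+hi=5(60)=74
lo=0(14)+hi=4(54)=68

Yes: 14+54=68


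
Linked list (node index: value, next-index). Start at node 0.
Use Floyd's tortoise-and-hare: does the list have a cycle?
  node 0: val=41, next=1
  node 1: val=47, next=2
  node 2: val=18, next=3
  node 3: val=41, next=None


Floyd's tortoise (slow, +1) and hare (fast, +2):
  init: slow=0, fast=0
  step 1: slow=1, fast=2
  step 2: fast 2->3->None, no cycle

Cycle: no


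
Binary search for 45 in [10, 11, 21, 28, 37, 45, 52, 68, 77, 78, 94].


Step 1: lo=0, hi=10, mid=5, val=45

Found at index 5


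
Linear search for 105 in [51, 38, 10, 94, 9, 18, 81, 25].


i=0: 51!=105
i=1: 38!=105
i=2: 10!=105
i=3: 94!=105
i=4: 9!=105
i=5: 18!=105
i=6: 81!=105
i=7: 25!=105

Not found, 8 comps


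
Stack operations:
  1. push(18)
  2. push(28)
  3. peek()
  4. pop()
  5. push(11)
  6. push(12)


push(18) -> [18]
push(28) -> [18, 28]
peek()->28
pop()->28, [18]
push(11) -> [18, 11]
push(12) -> [18, 11, 12]

Final stack: [18, 11, 12]


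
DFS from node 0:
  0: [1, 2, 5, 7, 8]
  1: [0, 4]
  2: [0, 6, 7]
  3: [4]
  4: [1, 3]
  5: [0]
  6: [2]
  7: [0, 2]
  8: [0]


Visit 0, push [8, 7, 5, 2, 1]
Visit 1, push [4]
Visit 4, push [3]
Visit 3, push []
Visit 2, push [7, 6]
Visit 6, push []
Visit 7, push []
Visit 5, push []
Visit 8, push []

DFS order: [0, 1, 4, 3, 2, 6, 7, 5, 8]


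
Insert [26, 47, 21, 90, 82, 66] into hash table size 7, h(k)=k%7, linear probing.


Insert 26: h=5 -> slot 5
Insert 47: h=5, 1 probes -> slot 6
Insert 21: h=0 -> slot 0
Insert 90: h=6, 2 probes -> slot 1
Insert 82: h=5, 4 probes -> slot 2
Insert 66: h=3 -> slot 3

Table: [21, 90, 82, 66, None, 26, 47]


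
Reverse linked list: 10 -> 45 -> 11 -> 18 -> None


Step 1: curr=10, set curr.next=prev(None) | reversed so far: 10
Step 2: curr=45, set curr.next=prev(10) | reversed so far: 45 -> 10
Step 3: curr=11, set curr.next=prev(45) | reversed so far: 11 -> 45 -> 10
Step 4: curr=18, set curr.next=prev(11) | reversed so far: 18 -> 11 -> 45 -> 10

18 -> 11 -> 45 -> 10 -> None


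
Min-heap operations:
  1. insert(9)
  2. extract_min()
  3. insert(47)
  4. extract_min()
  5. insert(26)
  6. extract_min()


insert(9) -> [9]
extract_min()->9, []
insert(47) -> [47]
extract_min()->47, []
insert(26) -> [26]
extract_min()->26, []

Final heap: []


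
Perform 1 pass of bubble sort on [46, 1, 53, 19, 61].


Initial: [46, 1, 53, 19, 61]
Pass 1: [1, 46, 19, 53, 61] (2 swaps)

After 1 pass: [1, 46, 19, 53, 61]


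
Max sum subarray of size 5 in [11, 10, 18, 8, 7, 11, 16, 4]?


[0:5]: 54
[1:6]: 54
[2:7]: 60
[3:8]: 46

Max: 60 at [2:7]


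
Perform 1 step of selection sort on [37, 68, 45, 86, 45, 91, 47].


Initial: [37, 68, 45, 86, 45, 91, 47]
Step 1: min=37 at 0
  Swap: [37, 68, 45, 86, 45, 91, 47]

After 1 step: [37, 68, 45, 86, 45, 91, 47]


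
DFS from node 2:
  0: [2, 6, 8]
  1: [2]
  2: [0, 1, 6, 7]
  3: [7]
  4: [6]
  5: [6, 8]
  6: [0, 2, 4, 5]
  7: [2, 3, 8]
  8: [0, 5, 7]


Visit 2, push [7, 6, 1, 0]
Visit 0, push [8, 6]
Visit 6, push [5, 4]
Visit 4, push []
Visit 5, push [8]
Visit 8, push [7]
Visit 7, push [3]
Visit 3, push []
Visit 1, push []

DFS order: [2, 0, 6, 4, 5, 8, 7, 3, 1]


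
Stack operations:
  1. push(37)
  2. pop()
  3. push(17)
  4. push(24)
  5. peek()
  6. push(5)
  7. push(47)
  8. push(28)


push(37) -> [37]
pop()->37, []
push(17) -> [17]
push(24) -> [17, 24]
peek()->24
push(5) -> [17, 24, 5]
push(47) -> [17, 24, 5, 47]
push(28) -> [17, 24, 5, 47, 28]

Final stack: [17, 24, 5, 47, 28]


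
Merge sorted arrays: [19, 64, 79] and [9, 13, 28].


Take 9 from B
Take 13 from B
Take 19 from A
Take 28 from B

Merged: [9, 13, 19, 28, 64, 79]


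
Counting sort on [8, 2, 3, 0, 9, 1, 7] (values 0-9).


Input: [8, 2, 3, 0, 9, 1, 7]
Counts: [1, 1, 1, 1, 0, 0, 0, 1, 1, 1]

Sorted: [0, 1, 2, 3, 7, 8, 9]


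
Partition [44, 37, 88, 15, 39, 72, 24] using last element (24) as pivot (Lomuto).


Pivot: 24
  15 <= 24: swap -> [15, 37, 88, 44, 39, 72, 24]
Place pivot at 1: [15, 24, 88, 44, 39, 72, 37]

Partitioned: [15, 24, 88, 44, 39, 72, 37]


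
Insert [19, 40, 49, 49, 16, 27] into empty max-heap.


Insert 19: [19]
Insert 40: [40, 19]
Insert 49: [49, 19, 40]
Insert 49: [49, 49, 40, 19]
Insert 16: [49, 49, 40, 19, 16]
Insert 27: [49, 49, 40, 19, 16, 27]

Final heap: [49, 49, 40, 19, 16, 27]


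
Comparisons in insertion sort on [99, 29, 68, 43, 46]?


Algorithm: insertion sort
Input: [99, 29, 68, 43, 46]
Sorted: [29, 43, 46, 68, 99]

9


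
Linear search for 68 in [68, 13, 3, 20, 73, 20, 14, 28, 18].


i=0: 68==68 found!

Found at 0, 1 comps


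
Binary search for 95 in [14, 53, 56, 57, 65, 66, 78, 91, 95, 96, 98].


Step 1: lo=0, hi=10, mid=5, val=66
Step 2: lo=6, hi=10, mid=8, val=95

Found at index 8


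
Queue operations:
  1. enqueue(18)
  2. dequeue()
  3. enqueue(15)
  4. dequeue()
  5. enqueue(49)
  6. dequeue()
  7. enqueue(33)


enqueue(18) -> [18]
dequeue()->18, []
enqueue(15) -> [15]
dequeue()->15, []
enqueue(49) -> [49]
dequeue()->49, []
enqueue(33) -> [33]

Final queue: [33]


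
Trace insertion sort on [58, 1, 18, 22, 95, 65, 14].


Initial: [58, 1, 18, 22, 95, 65, 14]
Insert 1: [1, 58, 18, 22, 95, 65, 14]
Insert 18: [1, 18, 58, 22, 95, 65, 14]
Insert 22: [1, 18, 22, 58, 95, 65, 14]
Insert 95: [1, 18, 22, 58, 95, 65, 14]
Insert 65: [1, 18, 22, 58, 65, 95, 14]
Insert 14: [1, 14, 18, 22, 58, 65, 95]

Sorted: [1, 14, 18, 22, 58, 65, 95]


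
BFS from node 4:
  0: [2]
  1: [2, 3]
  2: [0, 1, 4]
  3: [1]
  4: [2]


Visit 4, enqueue [2]
Visit 2, enqueue [0, 1]
Visit 0, enqueue []
Visit 1, enqueue [3]
Visit 3, enqueue []

BFS order: [4, 2, 0, 1, 3]


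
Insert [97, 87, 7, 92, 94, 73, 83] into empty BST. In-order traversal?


Insert 97: root
Insert 87: L from 97
Insert 7: L from 97 -> L from 87
Insert 92: L from 97 -> R from 87
Insert 94: L from 97 -> R from 87 -> R from 92
Insert 73: L from 97 -> L from 87 -> R from 7
Insert 83: L from 97 -> L from 87 -> R from 7 -> R from 73

In-order: [7, 73, 83, 87, 92, 94, 97]


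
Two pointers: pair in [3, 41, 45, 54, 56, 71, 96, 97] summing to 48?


lo=0(3)+hi=7(97)=100
lo=0(3)+hi=6(96)=99
lo=0(3)+hi=5(71)=74
lo=0(3)+hi=4(56)=59
lo=0(3)+hi=3(54)=57
lo=0(3)+hi=2(45)=48

Yes: 3+45=48


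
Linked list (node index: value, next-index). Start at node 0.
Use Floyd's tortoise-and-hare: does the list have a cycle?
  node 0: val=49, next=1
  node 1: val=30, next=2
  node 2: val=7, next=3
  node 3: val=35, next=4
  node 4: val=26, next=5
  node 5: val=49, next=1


Floyd's tortoise (slow, +1) and hare (fast, +2):
  init: slow=0, fast=0
  step 1: slow=1, fast=2
  step 2: slow=2, fast=4
  step 3: slow=3, fast=1
  step 4: slow=4, fast=3
  step 5: slow=5, fast=5
  slow == fast at node 5: cycle detected

Cycle: yes


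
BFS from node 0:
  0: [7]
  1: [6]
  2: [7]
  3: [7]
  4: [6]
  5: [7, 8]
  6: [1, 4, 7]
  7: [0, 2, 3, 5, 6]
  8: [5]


Visit 0, enqueue [7]
Visit 7, enqueue [2, 3, 5, 6]
Visit 2, enqueue []
Visit 3, enqueue []
Visit 5, enqueue [8]
Visit 6, enqueue [1, 4]
Visit 8, enqueue []
Visit 1, enqueue []
Visit 4, enqueue []

BFS order: [0, 7, 2, 3, 5, 6, 8, 1, 4]


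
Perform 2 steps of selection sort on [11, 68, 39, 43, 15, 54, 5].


Initial: [11, 68, 39, 43, 15, 54, 5]
Step 1: min=5 at 6
  Swap: [5, 68, 39, 43, 15, 54, 11]
Step 2: min=11 at 6
  Swap: [5, 11, 39, 43, 15, 54, 68]

After 2 steps: [5, 11, 39, 43, 15, 54, 68]


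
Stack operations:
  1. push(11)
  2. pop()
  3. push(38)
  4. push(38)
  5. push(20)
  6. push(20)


push(11) -> [11]
pop()->11, []
push(38) -> [38]
push(38) -> [38, 38]
push(20) -> [38, 38, 20]
push(20) -> [38, 38, 20, 20]

Final stack: [38, 38, 20, 20]


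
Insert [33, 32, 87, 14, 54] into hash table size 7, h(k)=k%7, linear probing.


Insert 33: h=5 -> slot 5
Insert 32: h=4 -> slot 4
Insert 87: h=3 -> slot 3
Insert 14: h=0 -> slot 0
Insert 54: h=5, 1 probes -> slot 6

Table: [14, None, None, 87, 32, 33, 54]


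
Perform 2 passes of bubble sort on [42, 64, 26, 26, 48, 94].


Initial: [42, 64, 26, 26, 48, 94]
Pass 1: [42, 26, 26, 48, 64, 94] (3 swaps)
Pass 2: [26, 26, 42, 48, 64, 94] (2 swaps)

After 2 passes: [26, 26, 42, 48, 64, 94]


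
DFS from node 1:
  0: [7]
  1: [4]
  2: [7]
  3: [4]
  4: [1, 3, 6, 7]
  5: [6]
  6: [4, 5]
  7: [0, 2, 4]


Visit 1, push [4]
Visit 4, push [7, 6, 3]
Visit 3, push []
Visit 6, push [5]
Visit 5, push []
Visit 7, push [2, 0]
Visit 0, push []
Visit 2, push []

DFS order: [1, 4, 3, 6, 5, 7, 0, 2]


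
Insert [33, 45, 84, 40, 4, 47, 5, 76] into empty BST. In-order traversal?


Insert 33: root
Insert 45: R from 33
Insert 84: R from 33 -> R from 45
Insert 40: R from 33 -> L from 45
Insert 4: L from 33
Insert 47: R from 33 -> R from 45 -> L from 84
Insert 5: L from 33 -> R from 4
Insert 76: R from 33 -> R from 45 -> L from 84 -> R from 47

In-order: [4, 5, 33, 40, 45, 47, 76, 84]


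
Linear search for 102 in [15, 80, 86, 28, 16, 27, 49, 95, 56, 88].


i=0: 15!=102
i=1: 80!=102
i=2: 86!=102
i=3: 28!=102
i=4: 16!=102
i=5: 27!=102
i=6: 49!=102
i=7: 95!=102
i=8: 56!=102
i=9: 88!=102

Not found, 10 comps


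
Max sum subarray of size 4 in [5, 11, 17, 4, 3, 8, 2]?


[0:4]: 37
[1:5]: 35
[2:6]: 32
[3:7]: 17

Max: 37 at [0:4]


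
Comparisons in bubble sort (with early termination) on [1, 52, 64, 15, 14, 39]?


Algorithm: bubble sort (with early termination)
Input: [1, 52, 64, 15, 14, 39]
Sorted: [1, 14, 15, 39, 52, 64]

14


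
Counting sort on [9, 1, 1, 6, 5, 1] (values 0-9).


Input: [9, 1, 1, 6, 5, 1]
Counts: [0, 3, 0, 0, 0, 1, 1, 0, 0, 1]

Sorted: [1, 1, 1, 5, 6, 9]


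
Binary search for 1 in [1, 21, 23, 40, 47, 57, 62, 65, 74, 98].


Step 1: lo=0, hi=9, mid=4, val=47
Step 2: lo=0, hi=3, mid=1, val=21
Step 3: lo=0, hi=0, mid=0, val=1

Found at index 0


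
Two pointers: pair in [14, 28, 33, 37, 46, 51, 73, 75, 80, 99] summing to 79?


lo=0(14)+hi=9(99)=113
lo=0(14)+hi=8(80)=94
lo=0(14)+hi=7(75)=89
lo=0(14)+hi=6(73)=87
lo=0(14)+hi=5(51)=65
lo=1(28)+hi=5(51)=79

Yes: 28+51=79


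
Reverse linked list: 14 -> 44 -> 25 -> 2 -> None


Step 1: curr=14, set curr.next=prev(None) | reversed so far: 14
Step 2: curr=44, set curr.next=prev(14) | reversed so far: 44 -> 14
Step 3: curr=25, set curr.next=prev(44) | reversed so far: 25 -> 44 -> 14
Step 4: curr=2, set curr.next=prev(25) | reversed so far: 2 -> 25 -> 44 -> 14

2 -> 25 -> 44 -> 14 -> None


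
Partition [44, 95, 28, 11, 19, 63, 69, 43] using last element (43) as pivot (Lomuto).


Pivot: 43
  28 <= 43: swap -> [28, 95, 44, 11, 19, 63, 69, 43]
  11 <= 43: swap -> [28, 11, 44, 95, 19, 63, 69, 43]
  19 <= 43: swap -> [28, 11, 19, 95, 44, 63, 69, 43]
Place pivot at 3: [28, 11, 19, 43, 44, 63, 69, 95]

Partitioned: [28, 11, 19, 43, 44, 63, 69, 95]


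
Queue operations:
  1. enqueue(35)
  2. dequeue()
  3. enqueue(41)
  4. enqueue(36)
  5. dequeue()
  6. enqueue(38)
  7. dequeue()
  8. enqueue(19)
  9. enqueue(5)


enqueue(35) -> [35]
dequeue()->35, []
enqueue(41) -> [41]
enqueue(36) -> [41, 36]
dequeue()->41, [36]
enqueue(38) -> [36, 38]
dequeue()->36, [38]
enqueue(19) -> [38, 19]
enqueue(5) -> [38, 19, 5]

Final queue: [38, 19, 5]


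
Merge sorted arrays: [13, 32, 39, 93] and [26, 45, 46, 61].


Take 13 from A
Take 26 from B
Take 32 from A
Take 39 from A
Take 45 from B
Take 46 from B
Take 61 from B

Merged: [13, 26, 32, 39, 45, 46, 61, 93]


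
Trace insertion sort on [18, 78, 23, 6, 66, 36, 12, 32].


Initial: [18, 78, 23, 6, 66, 36, 12, 32]
Insert 78: [18, 78, 23, 6, 66, 36, 12, 32]
Insert 23: [18, 23, 78, 6, 66, 36, 12, 32]
Insert 6: [6, 18, 23, 78, 66, 36, 12, 32]
Insert 66: [6, 18, 23, 66, 78, 36, 12, 32]
Insert 36: [6, 18, 23, 36, 66, 78, 12, 32]
Insert 12: [6, 12, 18, 23, 36, 66, 78, 32]
Insert 32: [6, 12, 18, 23, 32, 36, 66, 78]

Sorted: [6, 12, 18, 23, 32, 36, 66, 78]


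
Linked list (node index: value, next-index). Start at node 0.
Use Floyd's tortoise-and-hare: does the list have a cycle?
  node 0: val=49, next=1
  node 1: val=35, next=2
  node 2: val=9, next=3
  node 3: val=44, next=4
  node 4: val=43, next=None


Floyd's tortoise (slow, +1) and hare (fast, +2):
  init: slow=0, fast=0
  step 1: slow=1, fast=2
  step 2: slow=2, fast=4
  step 3: fast -> None, no cycle

Cycle: no


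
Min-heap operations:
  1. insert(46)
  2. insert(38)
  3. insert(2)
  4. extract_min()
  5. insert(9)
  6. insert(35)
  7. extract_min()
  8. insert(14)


insert(46) -> [46]
insert(38) -> [38, 46]
insert(2) -> [2, 46, 38]
extract_min()->2, [38, 46]
insert(9) -> [9, 46, 38]
insert(35) -> [9, 35, 38, 46]
extract_min()->9, [35, 46, 38]
insert(14) -> [14, 35, 38, 46]

Final heap: [14, 35, 38, 46]


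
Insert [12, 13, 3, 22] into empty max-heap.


Insert 12: [12]
Insert 13: [13, 12]
Insert 3: [13, 12, 3]
Insert 22: [22, 13, 3, 12]

Final heap: [22, 13, 3, 12]


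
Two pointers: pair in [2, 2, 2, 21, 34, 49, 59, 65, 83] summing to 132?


lo=0(2)+hi=8(83)=85
lo=1(2)+hi=8(83)=85
lo=2(2)+hi=8(83)=85
lo=3(21)+hi=8(83)=104
lo=4(34)+hi=8(83)=117
lo=5(49)+hi=8(83)=132

Yes: 49+83=132


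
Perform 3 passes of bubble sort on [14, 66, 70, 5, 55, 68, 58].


Initial: [14, 66, 70, 5, 55, 68, 58]
Pass 1: [14, 66, 5, 55, 68, 58, 70] (4 swaps)
Pass 2: [14, 5, 55, 66, 58, 68, 70] (3 swaps)
Pass 3: [5, 14, 55, 58, 66, 68, 70] (2 swaps)

After 3 passes: [5, 14, 55, 58, 66, 68, 70]


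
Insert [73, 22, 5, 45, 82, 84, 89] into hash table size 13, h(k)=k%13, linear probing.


Insert 73: h=8 -> slot 8
Insert 22: h=9 -> slot 9
Insert 5: h=5 -> slot 5
Insert 45: h=6 -> slot 6
Insert 82: h=4 -> slot 4
Insert 84: h=6, 1 probes -> slot 7
Insert 89: h=11 -> slot 11

Table: [None, None, None, None, 82, 5, 45, 84, 73, 22, None, 89, None]


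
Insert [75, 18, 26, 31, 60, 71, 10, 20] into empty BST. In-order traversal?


Insert 75: root
Insert 18: L from 75
Insert 26: L from 75 -> R from 18
Insert 31: L from 75 -> R from 18 -> R from 26
Insert 60: L from 75 -> R from 18 -> R from 26 -> R from 31
Insert 71: L from 75 -> R from 18 -> R from 26 -> R from 31 -> R from 60
Insert 10: L from 75 -> L from 18
Insert 20: L from 75 -> R from 18 -> L from 26

In-order: [10, 18, 20, 26, 31, 60, 71, 75]


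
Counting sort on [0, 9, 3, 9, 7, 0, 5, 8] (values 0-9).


Input: [0, 9, 3, 9, 7, 0, 5, 8]
Counts: [2, 0, 0, 1, 0, 1, 0, 1, 1, 2]

Sorted: [0, 0, 3, 5, 7, 8, 9, 9]


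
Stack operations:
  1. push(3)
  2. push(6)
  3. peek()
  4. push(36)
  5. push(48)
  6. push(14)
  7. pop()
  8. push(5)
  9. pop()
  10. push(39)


push(3) -> [3]
push(6) -> [3, 6]
peek()->6
push(36) -> [3, 6, 36]
push(48) -> [3, 6, 36, 48]
push(14) -> [3, 6, 36, 48, 14]
pop()->14, [3, 6, 36, 48]
push(5) -> [3, 6, 36, 48, 5]
pop()->5, [3, 6, 36, 48]
push(39) -> [3, 6, 36, 48, 39]

Final stack: [3, 6, 36, 48, 39]


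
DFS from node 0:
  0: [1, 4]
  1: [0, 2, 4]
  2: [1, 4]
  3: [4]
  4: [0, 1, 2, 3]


Visit 0, push [4, 1]
Visit 1, push [4, 2]
Visit 2, push [4]
Visit 4, push [3]
Visit 3, push []

DFS order: [0, 1, 2, 4, 3]


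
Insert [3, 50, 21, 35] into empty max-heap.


Insert 3: [3]
Insert 50: [50, 3]
Insert 21: [50, 3, 21]
Insert 35: [50, 35, 21, 3]

Final heap: [50, 35, 21, 3]


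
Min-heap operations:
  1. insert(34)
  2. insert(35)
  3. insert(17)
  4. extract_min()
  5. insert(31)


insert(34) -> [34]
insert(35) -> [34, 35]
insert(17) -> [17, 35, 34]
extract_min()->17, [34, 35]
insert(31) -> [31, 35, 34]

Final heap: [31, 35, 34]


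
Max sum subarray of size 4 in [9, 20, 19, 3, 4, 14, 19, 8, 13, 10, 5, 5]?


[0:4]: 51
[1:5]: 46
[2:6]: 40
[3:7]: 40
[4:8]: 45
[5:9]: 54
[6:10]: 50
[7:11]: 36
[8:12]: 33

Max: 54 at [5:9]


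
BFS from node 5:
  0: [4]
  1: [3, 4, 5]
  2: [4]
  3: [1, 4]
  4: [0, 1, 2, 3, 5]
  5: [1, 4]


Visit 5, enqueue [1, 4]
Visit 1, enqueue [3]
Visit 4, enqueue [0, 2]
Visit 3, enqueue []
Visit 0, enqueue []
Visit 2, enqueue []

BFS order: [5, 1, 4, 3, 0, 2]


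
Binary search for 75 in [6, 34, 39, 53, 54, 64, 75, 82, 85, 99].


Step 1: lo=0, hi=9, mid=4, val=54
Step 2: lo=5, hi=9, mid=7, val=82
Step 3: lo=5, hi=6, mid=5, val=64
Step 4: lo=6, hi=6, mid=6, val=75

Found at index 6


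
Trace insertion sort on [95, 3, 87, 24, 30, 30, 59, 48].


Initial: [95, 3, 87, 24, 30, 30, 59, 48]
Insert 3: [3, 95, 87, 24, 30, 30, 59, 48]
Insert 87: [3, 87, 95, 24, 30, 30, 59, 48]
Insert 24: [3, 24, 87, 95, 30, 30, 59, 48]
Insert 30: [3, 24, 30, 87, 95, 30, 59, 48]
Insert 30: [3, 24, 30, 30, 87, 95, 59, 48]
Insert 59: [3, 24, 30, 30, 59, 87, 95, 48]
Insert 48: [3, 24, 30, 30, 48, 59, 87, 95]

Sorted: [3, 24, 30, 30, 48, 59, 87, 95]


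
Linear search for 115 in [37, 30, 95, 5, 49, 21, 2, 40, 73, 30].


i=0: 37!=115
i=1: 30!=115
i=2: 95!=115
i=3: 5!=115
i=4: 49!=115
i=5: 21!=115
i=6: 2!=115
i=7: 40!=115
i=8: 73!=115
i=9: 30!=115

Not found, 10 comps


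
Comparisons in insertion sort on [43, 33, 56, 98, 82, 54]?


Algorithm: insertion sort
Input: [43, 33, 56, 98, 82, 54]
Sorted: [33, 43, 54, 56, 82, 98]

9


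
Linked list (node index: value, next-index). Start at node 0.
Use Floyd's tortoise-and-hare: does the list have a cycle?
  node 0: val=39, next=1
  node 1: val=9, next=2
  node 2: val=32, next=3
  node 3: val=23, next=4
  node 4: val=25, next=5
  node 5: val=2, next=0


Floyd's tortoise (slow, +1) and hare (fast, +2):
  init: slow=0, fast=0
  step 1: slow=1, fast=2
  step 2: slow=2, fast=4
  step 3: slow=3, fast=0
  step 4: slow=4, fast=2
  step 5: slow=5, fast=4
  step 6: slow=0, fast=0
  slow == fast at node 0: cycle detected

Cycle: yes


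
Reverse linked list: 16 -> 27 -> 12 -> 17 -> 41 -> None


Step 1: curr=16, set curr.next=prev(None) | reversed so far: 16
Step 2: curr=27, set curr.next=prev(16) | reversed so far: 27 -> 16
Step 3: curr=12, set curr.next=prev(27) | reversed so far: 12 -> 27 -> 16
Step 4: curr=17, set curr.next=prev(12) | reversed so far: 17 -> 12 -> 27 -> 16
Step 5: curr=41, set curr.next=prev(17) | reversed so far: 41 -> 17 -> 12 -> 27 -> 16

41 -> 17 -> 12 -> 27 -> 16 -> None


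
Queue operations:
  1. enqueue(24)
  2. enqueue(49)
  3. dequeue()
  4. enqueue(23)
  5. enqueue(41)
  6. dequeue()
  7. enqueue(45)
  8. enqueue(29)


enqueue(24) -> [24]
enqueue(49) -> [24, 49]
dequeue()->24, [49]
enqueue(23) -> [49, 23]
enqueue(41) -> [49, 23, 41]
dequeue()->49, [23, 41]
enqueue(45) -> [23, 41, 45]
enqueue(29) -> [23, 41, 45, 29]

Final queue: [23, 41, 45, 29]


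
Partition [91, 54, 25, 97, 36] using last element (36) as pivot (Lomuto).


Pivot: 36
  25 <= 36: swap -> [25, 54, 91, 97, 36]
Place pivot at 1: [25, 36, 91, 97, 54]

Partitioned: [25, 36, 91, 97, 54]


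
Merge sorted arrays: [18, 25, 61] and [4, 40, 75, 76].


Take 4 from B
Take 18 from A
Take 25 from A
Take 40 from B
Take 61 from A

Merged: [4, 18, 25, 40, 61, 75, 76]


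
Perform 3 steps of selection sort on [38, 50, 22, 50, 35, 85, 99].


Initial: [38, 50, 22, 50, 35, 85, 99]
Step 1: min=22 at 2
  Swap: [22, 50, 38, 50, 35, 85, 99]
Step 2: min=35 at 4
  Swap: [22, 35, 38, 50, 50, 85, 99]
Step 3: min=38 at 2
  Swap: [22, 35, 38, 50, 50, 85, 99]

After 3 steps: [22, 35, 38, 50, 50, 85, 99]


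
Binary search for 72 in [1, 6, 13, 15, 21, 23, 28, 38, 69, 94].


Step 1: lo=0, hi=9, mid=4, val=21
Step 2: lo=5, hi=9, mid=7, val=38
Step 3: lo=8, hi=9, mid=8, val=69
Step 4: lo=9, hi=9, mid=9, val=94

Not found


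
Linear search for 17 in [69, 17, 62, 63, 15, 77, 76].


i=0: 69!=17
i=1: 17==17 found!

Found at 1, 2 comps


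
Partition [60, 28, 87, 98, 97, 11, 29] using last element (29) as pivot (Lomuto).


Pivot: 29
  28 <= 29: swap -> [28, 60, 87, 98, 97, 11, 29]
  11 <= 29: swap -> [28, 11, 87, 98, 97, 60, 29]
Place pivot at 2: [28, 11, 29, 98, 97, 60, 87]

Partitioned: [28, 11, 29, 98, 97, 60, 87]


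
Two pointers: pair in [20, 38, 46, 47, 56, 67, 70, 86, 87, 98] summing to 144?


lo=0(20)+hi=9(98)=118
lo=1(38)+hi=9(98)=136
lo=2(46)+hi=9(98)=144

Yes: 46+98=144


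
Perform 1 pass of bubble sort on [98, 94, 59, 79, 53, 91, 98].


Initial: [98, 94, 59, 79, 53, 91, 98]
Pass 1: [94, 59, 79, 53, 91, 98, 98] (5 swaps)

After 1 pass: [94, 59, 79, 53, 91, 98, 98]


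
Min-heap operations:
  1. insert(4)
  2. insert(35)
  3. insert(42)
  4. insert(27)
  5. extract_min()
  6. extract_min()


insert(4) -> [4]
insert(35) -> [4, 35]
insert(42) -> [4, 35, 42]
insert(27) -> [4, 27, 42, 35]
extract_min()->4, [27, 35, 42]
extract_min()->27, [35, 42]

Final heap: [35, 42]


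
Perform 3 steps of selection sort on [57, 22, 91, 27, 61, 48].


Initial: [57, 22, 91, 27, 61, 48]
Step 1: min=22 at 1
  Swap: [22, 57, 91, 27, 61, 48]
Step 2: min=27 at 3
  Swap: [22, 27, 91, 57, 61, 48]
Step 3: min=48 at 5
  Swap: [22, 27, 48, 57, 61, 91]

After 3 steps: [22, 27, 48, 57, 61, 91]


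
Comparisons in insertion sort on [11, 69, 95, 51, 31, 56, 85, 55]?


Algorithm: insertion sort
Input: [11, 69, 95, 51, 31, 56, 85, 55]
Sorted: [11, 31, 51, 55, 56, 69, 85, 95]

19


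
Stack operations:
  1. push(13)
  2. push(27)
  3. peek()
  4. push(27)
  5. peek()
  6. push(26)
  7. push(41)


push(13) -> [13]
push(27) -> [13, 27]
peek()->27
push(27) -> [13, 27, 27]
peek()->27
push(26) -> [13, 27, 27, 26]
push(41) -> [13, 27, 27, 26, 41]

Final stack: [13, 27, 27, 26, 41]


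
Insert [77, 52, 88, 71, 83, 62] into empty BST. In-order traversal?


Insert 77: root
Insert 52: L from 77
Insert 88: R from 77
Insert 71: L from 77 -> R from 52
Insert 83: R from 77 -> L from 88
Insert 62: L from 77 -> R from 52 -> L from 71

In-order: [52, 62, 71, 77, 83, 88]


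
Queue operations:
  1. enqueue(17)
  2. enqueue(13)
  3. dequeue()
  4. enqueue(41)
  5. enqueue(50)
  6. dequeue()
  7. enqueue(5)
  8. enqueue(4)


enqueue(17) -> [17]
enqueue(13) -> [17, 13]
dequeue()->17, [13]
enqueue(41) -> [13, 41]
enqueue(50) -> [13, 41, 50]
dequeue()->13, [41, 50]
enqueue(5) -> [41, 50, 5]
enqueue(4) -> [41, 50, 5, 4]

Final queue: [41, 50, 5, 4]


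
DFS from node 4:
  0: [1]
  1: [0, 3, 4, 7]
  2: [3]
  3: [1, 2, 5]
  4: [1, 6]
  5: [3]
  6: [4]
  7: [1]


Visit 4, push [6, 1]
Visit 1, push [7, 3, 0]
Visit 0, push []
Visit 3, push [5, 2]
Visit 2, push []
Visit 5, push []
Visit 7, push []
Visit 6, push []

DFS order: [4, 1, 0, 3, 2, 5, 7, 6]


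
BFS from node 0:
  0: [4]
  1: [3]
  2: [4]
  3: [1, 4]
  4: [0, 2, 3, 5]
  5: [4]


Visit 0, enqueue [4]
Visit 4, enqueue [2, 3, 5]
Visit 2, enqueue []
Visit 3, enqueue [1]
Visit 5, enqueue []
Visit 1, enqueue []

BFS order: [0, 4, 2, 3, 5, 1]


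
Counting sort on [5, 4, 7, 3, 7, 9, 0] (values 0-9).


Input: [5, 4, 7, 3, 7, 9, 0]
Counts: [1, 0, 0, 1, 1, 1, 0, 2, 0, 1]

Sorted: [0, 3, 4, 5, 7, 7, 9]


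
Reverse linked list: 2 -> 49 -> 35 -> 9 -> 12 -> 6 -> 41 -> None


Step 1: curr=2, set curr.next=prev(None) | reversed so far: 2
Step 2: curr=49, set curr.next=prev(2) | reversed so far: 49 -> 2
Step 3: curr=35, set curr.next=prev(49) | reversed so far: 35 -> 49 -> 2
Step 4: curr=9, set curr.next=prev(35) | reversed so far: 9 -> 35 -> 49 -> 2
Step 5: curr=12, set curr.next=prev(9) | reversed so far: 12 -> 9 -> 35 -> 49 -> 2
Step 6: curr=6, set curr.next=prev(12) | reversed so far: 6 -> 12 -> 9 -> 35 -> 49 -> 2
Step 7: curr=41, set curr.next=prev(6) | reversed so far: 41 -> 6 -> 12 -> 9 -> 35 -> 49 -> 2

41 -> 6 -> 12 -> 9 -> 35 -> 49 -> 2 -> None


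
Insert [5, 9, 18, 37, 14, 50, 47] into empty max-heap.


Insert 5: [5]
Insert 9: [9, 5]
Insert 18: [18, 5, 9]
Insert 37: [37, 18, 9, 5]
Insert 14: [37, 18, 9, 5, 14]
Insert 50: [50, 18, 37, 5, 14, 9]
Insert 47: [50, 18, 47, 5, 14, 9, 37]

Final heap: [50, 18, 47, 5, 14, 9, 37]
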